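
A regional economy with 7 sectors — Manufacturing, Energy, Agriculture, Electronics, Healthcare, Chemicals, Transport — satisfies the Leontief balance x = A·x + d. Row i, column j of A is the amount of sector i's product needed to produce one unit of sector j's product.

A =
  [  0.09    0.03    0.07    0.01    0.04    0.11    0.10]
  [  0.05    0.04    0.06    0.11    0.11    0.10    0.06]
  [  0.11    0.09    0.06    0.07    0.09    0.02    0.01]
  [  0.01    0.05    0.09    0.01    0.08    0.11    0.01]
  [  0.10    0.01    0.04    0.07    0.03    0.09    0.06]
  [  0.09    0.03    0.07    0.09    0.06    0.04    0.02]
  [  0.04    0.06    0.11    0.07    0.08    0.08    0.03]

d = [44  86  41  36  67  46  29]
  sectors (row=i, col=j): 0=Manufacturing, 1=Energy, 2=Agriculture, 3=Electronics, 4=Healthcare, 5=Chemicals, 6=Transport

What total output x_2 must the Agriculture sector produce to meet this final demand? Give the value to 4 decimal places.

82.7505

Form M = I − A:
  [  0.91   -0.03   -0.07   -0.01   -0.04   -0.11   -0.10]
  [ -0.05    0.96   -0.06   -0.11   -0.11   -0.10   -0.06]
  [ -0.11   -0.09    0.94   -0.07   -0.09   -0.02   -0.01]
  [ -0.01   -0.05   -0.09    0.99   -0.08   -0.11   -0.01]
  [ -0.10   -0.01   -0.04   -0.07    0.97   -0.09   -0.06]
  [ -0.09   -0.03   -0.07   -0.09   -0.06    0.96   -0.02]
  [ -0.04   -0.06   -0.11   -0.07   -0.08   -0.08    0.97]
Leontief inverse L = M⁻¹:
  [  1.1513    0.0656    0.1278    0.0593    0.0931    0.1681    0.1339]
  [  0.1160    1.0786    0.1244    0.1642    0.1707    0.1710    0.0957]
  [  0.1690    0.1229    1.1135    0.1154    0.1430    0.0860    0.0483]
  [  0.0618    0.0773    0.1310    1.0536    0.1226    0.1529    0.0341]
  [  0.1507    0.0402    0.0911    0.1079    1.0753    0.1440    0.0896]
  [  0.1412    0.0606    0.1185    0.1271    0.1060    1.0953    0.0500]
  [  0.1024    0.0972    0.1660    0.1211    0.1369    0.1405    1.0618]
Total output x = L · d:
  x_0 = 1.1513·44 + 0.0656·86 + 0.1278·41 + 0.0593·36 + 0.0931·67 + 0.1681·46 + 0.1339·29 = 81.5308
  x_1 = 0.1160·44 + 1.0786·86 + 0.1244·41 + 0.1642·36 + 0.1707·67 + 0.1710·46 + 0.0957·29 = 130.9534
  x_2 = 0.1690·44 + 0.1229·86 + 1.1135·41 + 0.1154·36 + 0.1430·67 + 0.0860·46 + 0.0483·29 = 82.7505
  x_3 = 0.0618·44 + 0.0773·86 + 0.1310·41 + 1.0536·36 + 0.1226·67 + 0.1529·46 + 0.0341·29 = 68.9000
  x_4 = 0.1507·44 + 0.0402·86 + 0.0911·41 + 0.1079·36 + 1.0753·67 + 0.1440·46 + 0.0896·29 = 98.9744
  x_5 = 0.1412·44 + 0.0606·86 + 0.1185·41 + 0.1271·36 + 0.1060·67 + 1.0953·46 + 0.0500·29 = 79.7996
  x_6 = 0.1024·44 + 0.0972·86 + 0.1660·41 + 0.1211·36 + 0.1369·67 + 0.1405·46 + 1.0618·29 = 70.4597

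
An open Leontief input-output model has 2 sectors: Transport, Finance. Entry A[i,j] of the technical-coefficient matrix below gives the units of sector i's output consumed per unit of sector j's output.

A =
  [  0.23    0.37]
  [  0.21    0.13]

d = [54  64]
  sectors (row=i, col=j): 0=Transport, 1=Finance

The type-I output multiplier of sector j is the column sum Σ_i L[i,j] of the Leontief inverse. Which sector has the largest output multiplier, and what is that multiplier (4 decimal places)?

Finance (1.9250)

Form M = I − A:
  [  0.77   -0.37]
  [ -0.21    0.87]
Leontief inverse L = M⁻¹:
  [  1.4691    0.6248]
  [  0.3546    1.3002]
Total output x = L · d:
  x_0 = 1.4691·54 + 0.6248·64 = 119.3178
  x_1 = 0.3546·54 + 1.3002·64 = 102.3641
Output multipliers (column sums of L):
  Transport: 1.8237
  Finance: 1.9250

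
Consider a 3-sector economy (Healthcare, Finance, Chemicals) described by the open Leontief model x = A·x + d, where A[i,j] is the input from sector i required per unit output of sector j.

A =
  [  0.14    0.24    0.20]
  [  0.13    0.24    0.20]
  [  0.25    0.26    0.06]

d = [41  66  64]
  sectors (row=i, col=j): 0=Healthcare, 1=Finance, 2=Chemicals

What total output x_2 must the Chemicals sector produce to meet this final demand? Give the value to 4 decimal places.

Form M = I − A:
  [  0.86   -0.24   -0.20]
  [ -0.13    0.76   -0.20]
  [ -0.25   -0.26    0.94]
Leontief inverse L = M⁻¹:
  [  1.3698    0.5741    0.4136]
  [  0.3561    1.5683    0.4094]
  [  0.4628    0.5865    1.2871]
Total output x = L · d:
  x_0 = 1.3698·41 + 0.5741·66 + 0.4136·64 = 120.5188
  x_1 = 0.3561·41 + 1.5683·66 + 0.4094·64 = 144.3136
  x_2 = 0.4628·41 + 0.5865·66 + 1.2871·64 = 140.0545

140.0545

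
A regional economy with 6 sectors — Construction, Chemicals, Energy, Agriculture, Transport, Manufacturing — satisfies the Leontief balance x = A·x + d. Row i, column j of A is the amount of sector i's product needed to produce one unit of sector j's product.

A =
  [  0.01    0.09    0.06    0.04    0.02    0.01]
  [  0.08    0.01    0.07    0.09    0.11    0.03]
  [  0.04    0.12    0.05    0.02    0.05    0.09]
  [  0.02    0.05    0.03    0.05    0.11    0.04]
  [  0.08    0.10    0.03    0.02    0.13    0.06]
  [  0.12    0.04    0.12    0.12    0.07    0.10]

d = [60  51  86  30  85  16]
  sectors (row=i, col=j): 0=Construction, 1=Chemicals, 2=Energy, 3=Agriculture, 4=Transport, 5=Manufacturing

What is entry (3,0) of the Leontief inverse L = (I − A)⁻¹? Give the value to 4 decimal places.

Form M = I − A:
  [  0.99   -0.09   -0.06   -0.04   -0.02   -0.01]
  [ -0.08    0.99   -0.07   -0.09   -0.11   -0.03]
  [ -0.04   -0.12    0.95   -0.02   -0.05   -0.09]
  [ -0.02   -0.05   -0.03    0.95   -0.11   -0.04]
  [ -0.08   -0.10   -0.03   -0.02    0.87   -0.06]
  [ -0.12   -0.04   -0.12   -0.12   -0.07    0.90]
Leontief inverse L = M⁻¹:
  [  1.0316    0.1132    0.0808    0.0607    0.0527    0.0295]
  [  0.1127    1.0576    0.1018    0.1184    0.1622    0.0628]
  [  0.0814    0.1579    1.0902    0.0592    0.1020    0.1246]
  [  0.0517    0.0845    0.0569    1.0758    0.1566    0.0673]
  [  0.1235    0.1466    0.0700    0.0576    1.1898    0.0951]
  [  0.1699    0.1058    0.1737    0.1692    0.1413    1.1508]
Total output x = L · d:
  x_0 = 1.0316·60 + 0.1132·51 + 0.0808·86 + 0.0607·30 + 0.0527·85 + 0.0295·16 = 81.3884
  x_1 = 0.1127·60 + 1.0576·51 + 0.1018·86 + 0.1184·30 + 0.1622·85 + 0.0628·16 = 87.7981
  x_2 = 0.0814·60 + 0.1579·51 + 1.0902·86 + 0.0592·30 + 0.1020·85 + 0.1246·16 = 119.1340
  x_3 = 0.0517·60 + 0.0845·51 + 0.0569·86 + 1.0758·30 + 0.1566·85 + 0.0673·16 = 58.9631
  x_4 = 0.1235·60 + 0.1466·51 + 0.0700·86 + 0.0576·30 + 1.1898·85 + 0.0951·16 = 125.2937
  x_5 = 0.1699·60 + 0.1058·51 + 0.1737·86 + 0.1692·30 + 0.1413·85 + 1.1508·16 = 66.0231

L[3,0] = 0.0517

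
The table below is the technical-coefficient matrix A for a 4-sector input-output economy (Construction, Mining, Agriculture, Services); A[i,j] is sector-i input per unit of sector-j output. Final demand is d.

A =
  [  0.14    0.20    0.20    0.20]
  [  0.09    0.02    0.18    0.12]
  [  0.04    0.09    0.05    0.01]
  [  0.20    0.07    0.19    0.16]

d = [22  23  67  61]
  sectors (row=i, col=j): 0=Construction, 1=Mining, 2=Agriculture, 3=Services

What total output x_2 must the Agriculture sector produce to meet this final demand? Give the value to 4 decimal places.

81.0826

Form M = I − A:
  [  0.86   -0.20   -0.20   -0.20]
  [ -0.09    0.98   -0.18   -0.12]
  [ -0.04   -0.09    0.95   -0.01]
  [ -0.20   -0.07   -0.19    0.84]
Leontief inverse L = M⁻¹:
  [  1.3002    0.3287    0.4083    0.3614]
  [  0.1749    1.0967    0.2850    0.2017]
  [  0.0749    0.1198    1.1007    0.0481]
  [  0.3411    0.1967    0.3699    1.3042]
Total output x = L · d:
  x_0 = 1.3002·22 + 0.3287·23 + 0.4083·67 + 0.3614·61 = 85.5634
  x_1 = 0.1749·22 + 1.0967·23 + 0.2850·67 + 0.2017·61 = 60.4694
  x_2 = 0.0749·22 + 0.1198·23 + 1.1007·67 + 0.0481·61 = 81.0826
  x_3 = 0.3411·22 + 0.1967·23 + 0.3699·67 + 1.3042·61 = 116.3705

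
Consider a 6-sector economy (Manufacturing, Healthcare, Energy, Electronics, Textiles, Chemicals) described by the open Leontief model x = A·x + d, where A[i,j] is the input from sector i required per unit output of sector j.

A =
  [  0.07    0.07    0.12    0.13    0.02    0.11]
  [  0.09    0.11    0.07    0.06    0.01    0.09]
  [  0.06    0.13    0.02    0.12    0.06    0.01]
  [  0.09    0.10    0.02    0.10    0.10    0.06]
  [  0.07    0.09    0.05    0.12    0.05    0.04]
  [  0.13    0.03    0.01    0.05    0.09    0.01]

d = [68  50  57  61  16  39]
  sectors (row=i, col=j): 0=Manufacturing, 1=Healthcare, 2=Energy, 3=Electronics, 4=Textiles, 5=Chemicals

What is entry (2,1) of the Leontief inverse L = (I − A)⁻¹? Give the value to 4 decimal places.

Form M = I − A:
  [  0.93   -0.07   -0.12   -0.13   -0.02   -0.11]
  [ -0.09    0.89   -0.07   -0.06   -0.01   -0.09]
  [ -0.06   -0.13    0.98   -0.12   -0.06   -0.01]
  [ -0.09   -0.10   -0.02    0.90   -0.10   -0.06]
  [ -0.07   -0.09   -0.05   -0.12    0.95   -0.04]
  [ -0.13   -0.03   -0.01   -0.05   -0.09    0.99]
Leontief inverse L = M⁻¹:
  [  1.1490    0.1511    0.1613    0.2162    0.0738    0.1591]
  [  0.1560    1.1760    0.1096    0.1296    0.0490    0.1352]
  [  0.1208    0.1969    1.0586    0.1878    0.0967    0.0573]
  [  0.1616    0.1731    0.0647    1.1800    0.1441    0.1117]
  [  0.1337    0.1582    0.0881    0.1918    1.0910    0.0858]
  [  0.1771    0.0806    0.0465    0.1113    0.1186    1.0491]
Total output x = L · d:
  x_0 = 1.1490·68 + 0.1511·50 + 0.1613·57 + 0.2162·61 + 0.0738·16 + 0.1591·39 = 115.4549
  x_1 = 0.1560·68 + 1.1760·50 + 0.1096·57 + 0.1296·61 + 0.0490·16 + 0.1352·39 = 89.6165
  x_2 = 0.1208·68 + 0.1969·50 + 1.0586·57 + 0.1878·61 + 0.0967·16 + 0.0573·39 = 93.6420
  x_3 = 0.1616·68 + 0.1731·50 + 0.0647·57 + 1.1800·61 + 0.1441·16 + 0.1117·39 = 101.9749
  x_4 = 0.1337·68 + 0.1582·50 + 0.0881·57 + 0.1918·61 + 1.0910·16 + 0.0858·39 = 54.5256
  x_5 = 0.1771·68 + 0.0806·50 + 0.0465·57 + 0.1113·61 + 0.1186·16 + 1.0491·39 = 68.3233

L[2,1] = 0.1969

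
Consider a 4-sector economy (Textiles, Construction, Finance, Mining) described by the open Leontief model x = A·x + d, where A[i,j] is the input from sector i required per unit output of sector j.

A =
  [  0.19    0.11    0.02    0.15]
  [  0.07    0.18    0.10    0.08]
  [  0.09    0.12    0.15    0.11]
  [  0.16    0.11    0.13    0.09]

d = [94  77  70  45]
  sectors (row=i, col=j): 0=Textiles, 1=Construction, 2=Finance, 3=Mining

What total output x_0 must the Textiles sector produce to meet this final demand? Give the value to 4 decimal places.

158.4429

Form M = I − A:
  [  0.81   -0.11   -0.02   -0.15]
  [ -0.07    0.82   -0.10   -0.08]
  [ -0.09   -0.12    0.85   -0.11]
  [ -0.16   -0.11   -0.13    0.91]
Leontief inverse L = M⁻¹:
  [  1.3133    0.2233    0.0950    0.2476]
  [  0.1635    1.2896    0.1804    0.1621]
  [  0.1982    0.2353    1.2399    0.2032]
  [  0.2790    0.2288    0.2156    1.1911]
Total output x = L · d:
  x_0 = 1.3133·94 + 0.2233·77 + 0.0950·70 + 0.2476·45 = 158.4429
  x_1 = 0.1635·94 + 1.2896·77 + 0.1804·70 + 0.1621·45 = 134.5891
  x_2 = 0.1982·94 + 0.2353·77 + 1.2399·70 + 0.2032·45 = 132.6933
  x_3 = 0.2790·94 + 0.2288·77 + 0.2156·70 + 1.1911·45 = 112.5338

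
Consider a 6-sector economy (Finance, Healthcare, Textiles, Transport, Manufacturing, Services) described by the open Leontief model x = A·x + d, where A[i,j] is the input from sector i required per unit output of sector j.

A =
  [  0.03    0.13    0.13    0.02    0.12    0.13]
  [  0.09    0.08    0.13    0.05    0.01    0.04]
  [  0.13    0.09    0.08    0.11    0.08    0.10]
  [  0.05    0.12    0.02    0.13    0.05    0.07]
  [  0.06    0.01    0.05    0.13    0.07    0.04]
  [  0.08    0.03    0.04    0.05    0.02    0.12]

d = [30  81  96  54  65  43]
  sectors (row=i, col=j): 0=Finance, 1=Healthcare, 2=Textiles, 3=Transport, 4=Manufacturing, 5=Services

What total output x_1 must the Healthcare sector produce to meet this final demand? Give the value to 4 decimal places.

129.9430

Form M = I − A:
  [  0.97   -0.13   -0.13   -0.02   -0.12   -0.13]
  [ -0.09    0.92   -0.13   -0.05   -0.01   -0.04]
  [ -0.13   -0.09    0.92   -0.11   -0.08   -0.10]
  [ -0.05   -0.12   -0.02    0.87   -0.05   -0.07]
  [ -0.06   -0.01   -0.05   -0.13    0.93   -0.04]
  [ -0.08   -0.03   -0.04   -0.05   -0.02    0.88]
Leontief inverse L = M⁻¹:
  [  1.1104    0.1990    0.2059    0.1011    0.1731    0.2124]
  [  0.1501    1.1453    0.1931    0.1083    0.0564    0.1074]
  [  0.2067    0.1760    1.1614    0.1941    0.1430    0.1925]
  [  0.1052    0.1833    0.0773    1.1930    0.0892    0.1316]
  [  0.1044    0.0636    0.0922    0.1889    1.1095    0.0943]
  [  0.1238    0.0770    0.0846    0.0938    0.0544    1.1777]
Total output x = L · d:
  x_0 = 1.1104·30 + 0.1990·81 + 0.2059·96 + 0.1011·54 + 0.1731·65 + 0.2124·43 = 95.0429
  x_1 = 0.1501·30 + 1.1453·81 + 0.1931·96 + 0.1083·54 + 0.0564·65 + 0.1074·43 = 129.9430
  x_2 = 0.2067·30 + 0.1760·81 + 1.1614·96 + 0.1941·54 + 0.1430·65 + 0.1925·43 = 160.0065
  x_3 = 0.1052·30 + 0.1833·81 + 0.0773·96 + 1.1930·54 + 0.0892·65 + 0.1316·43 = 101.3023
  x_4 = 0.1044·30 + 0.0636·81 + 0.0922·96 + 0.1889·54 + 1.1095·65 + 0.0943·43 = 103.5099
  x_5 = 0.1238·30 + 0.0770·81 + 0.0846·96 + 0.0938·54 + 0.0544·65 + 1.1777·43 = 77.3151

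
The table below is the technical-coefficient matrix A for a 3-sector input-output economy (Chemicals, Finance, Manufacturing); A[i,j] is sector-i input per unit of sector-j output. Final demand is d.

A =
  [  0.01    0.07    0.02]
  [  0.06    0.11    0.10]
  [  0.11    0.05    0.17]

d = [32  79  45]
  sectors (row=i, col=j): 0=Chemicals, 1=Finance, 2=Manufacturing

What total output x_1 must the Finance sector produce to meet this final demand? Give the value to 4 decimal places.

98.8699

Form M = I − A:
  [  0.99   -0.07   -0.02]
  [ -0.06    0.89   -0.10]
  [ -0.11   -0.05    0.83]
Leontief inverse L = M⁻¹:
  [  1.0189    0.0821    0.0344]
  [  0.0844    1.1381    0.1391]
  [  0.1401    0.0794    1.2178]
Total output x = L · d:
  x_0 = 1.0189·32 + 0.0821·79 + 0.0344·45 = 40.6384
  x_1 = 0.0844·32 + 1.1381·79 + 0.1391·45 = 98.8699
  x_2 = 0.1401·32 + 0.0794·79 + 1.2178·45 = 65.5587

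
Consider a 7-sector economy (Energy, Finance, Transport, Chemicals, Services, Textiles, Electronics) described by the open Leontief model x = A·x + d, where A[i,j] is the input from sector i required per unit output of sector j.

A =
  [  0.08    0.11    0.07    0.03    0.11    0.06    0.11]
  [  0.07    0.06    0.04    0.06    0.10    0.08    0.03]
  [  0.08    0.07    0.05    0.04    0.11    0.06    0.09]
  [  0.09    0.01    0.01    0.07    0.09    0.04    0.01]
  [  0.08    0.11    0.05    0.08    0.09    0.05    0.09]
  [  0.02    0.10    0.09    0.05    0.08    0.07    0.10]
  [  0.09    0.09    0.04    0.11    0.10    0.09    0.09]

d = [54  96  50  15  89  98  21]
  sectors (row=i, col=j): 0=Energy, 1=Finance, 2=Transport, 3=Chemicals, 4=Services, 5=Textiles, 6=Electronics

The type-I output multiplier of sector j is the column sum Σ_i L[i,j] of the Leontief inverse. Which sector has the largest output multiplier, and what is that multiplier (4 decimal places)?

Form M = I − A:
  [  0.92   -0.11   -0.07   -0.03   -0.11   -0.06   -0.11]
  [ -0.07    0.94   -0.04   -0.06   -0.10   -0.08   -0.03]
  [ -0.08   -0.07    0.95   -0.04   -0.11   -0.06   -0.09]
  [ -0.09   -0.01   -0.01    0.93   -0.09   -0.04   -0.01]
  [ -0.08   -0.11   -0.05   -0.08    0.91   -0.05   -0.09]
  [ -0.02   -0.10   -0.09   -0.05   -0.08    0.93   -0.10]
  [ -0.09   -0.09   -0.04   -0.11   -0.10   -0.09    0.91]
Leontief inverse L = M⁻¹:
  [  1.1663    0.2071    0.1289    0.1067    0.2238    0.1372    0.1989]
  [  0.1333    1.1323    0.0854    0.1156    0.1848    0.1357    0.0964]
  [  0.1556    0.1555    1.1019    0.1072    0.2094    0.1267    0.1687]
  [  0.1377    0.0628    0.0424    1.1098    0.1518    0.0786    0.0588]
  [  0.1623    0.1976    0.1035    0.1520    1.1971    0.1215    0.1698]
  [  0.0951    0.1817    0.1405    0.1182    0.1795    1.1378    0.1755]
  [  0.1793    0.1866    0.1000    0.1892    0.2173    0.1680    1.1786]
Total output x = L · d:
  x_0 = 1.1663·54 + 0.2071·96 + 0.1289·50 + 0.1067·15 + 0.2238·89 + 0.1372·98 + 0.1989·21 = 128.4476
  x_1 = 0.1333·54 + 1.1323·96 + 0.0854·50 + 0.1156·15 + 0.1848·89 + 0.1357·98 + 0.0964·21 = 153.6809
  x_2 = 0.1556·54 + 0.1555·96 + 1.1019·50 + 0.1072·15 + 0.2094·89 + 0.1267·98 + 0.1687·21 = 114.6349
  x_3 = 0.1377·54 + 0.0628·96 + 0.0424·50 + 1.1098·15 + 0.1518·89 + 0.0786·98 + 0.0588·21 = 54.6804
  x_4 = 0.1623·54 + 0.1976·96 + 0.1035·50 + 0.1520·15 + 1.1971·89 + 0.1215·98 + 0.1698·21 = 157.1999
  x_5 = 0.0951·54 + 0.1817·96 + 0.1405·50 + 0.1182·15 + 0.1795·89 + 1.1378·98 + 0.1755·21 = 162.5398
  x_6 = 0.1793·54 + 0.1866·96 + 0.1000·50 + 0.1892·15 + 0.2173·89 + 0.1680·98 + 1.1786·21 = 95.9784
Output multipliers (column sums of L):
  Energy: 2.0295
  Finance: 2.1236
  Transport: 1.7027
  Chemicals: 1.8988
  Services: 2.3636
  Textiles: 1.9055
  Electronics: 2.0467

Services (2.3636)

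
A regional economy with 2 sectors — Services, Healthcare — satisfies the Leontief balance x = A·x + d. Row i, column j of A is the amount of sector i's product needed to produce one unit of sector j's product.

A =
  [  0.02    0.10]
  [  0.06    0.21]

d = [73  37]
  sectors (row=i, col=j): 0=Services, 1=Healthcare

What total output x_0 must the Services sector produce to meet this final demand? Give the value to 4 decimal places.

79.8880

Form M = I − A:
  [  0.98   -0.10]
  [ -0.06    0.79]
Leontief inverse L = M⁻¹:
  [  1.0284    0.1302]
  [  0.0781    1.2757]
Total output x = L · d:
  x_0 = 1.0284·73 + 0.1302·37 = 79.8880
  x_1 = 0.0781·73 + 1.2757·37 = 52.9029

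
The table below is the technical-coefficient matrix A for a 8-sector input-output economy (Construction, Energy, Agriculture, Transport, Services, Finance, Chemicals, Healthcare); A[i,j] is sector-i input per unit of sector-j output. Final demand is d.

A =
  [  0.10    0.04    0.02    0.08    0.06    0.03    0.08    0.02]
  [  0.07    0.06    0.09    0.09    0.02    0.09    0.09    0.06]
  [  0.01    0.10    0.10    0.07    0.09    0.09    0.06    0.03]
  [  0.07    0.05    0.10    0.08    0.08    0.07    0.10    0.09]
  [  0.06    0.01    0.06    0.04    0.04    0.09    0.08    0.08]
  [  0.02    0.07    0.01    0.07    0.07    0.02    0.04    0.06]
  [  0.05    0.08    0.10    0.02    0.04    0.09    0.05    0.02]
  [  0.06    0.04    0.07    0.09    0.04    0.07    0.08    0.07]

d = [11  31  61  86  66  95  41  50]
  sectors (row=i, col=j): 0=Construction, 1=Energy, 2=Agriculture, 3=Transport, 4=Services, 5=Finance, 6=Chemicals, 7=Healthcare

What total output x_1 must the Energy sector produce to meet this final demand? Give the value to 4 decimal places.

95.6004

Form M = I − A:
  [  0.90   -0.04   -0.02   -0.08   -0.06   -0.03   -0.08   -0.02]
  [ -0.07    0.94   -0.09   -0.09   -0.02   -0.09   -0.09   -0.06]
  [ -0.01   -0.10    0.90   -0.07   -0.09   -0.09   -0.06   -0.03]
  [ -0.07   -0.05   -0.10    0.92   -0.08   -0.07   -0.10   -0.09]
  [ -0.06   -0.01   -0.06   -0.04    0.96   -0.09   -0.08   -0.08]
  [ -0.02   -0.07   -0.01   -0.07   -0.07    0.98   -0.04   -0.06]
  [ -0.05   -0.08   -0.10   -0.02   -0.04   -0.09    0.95   -0.02]
  [ -0.06   -0.04   -0.07   -0.09   -0.04   -0.07   -0.08    0.93]
Leontief inverse L = M⁻¹:
  [  1.1505    0.0870    0.0782    0.1352    0.1073    0.0875    0.1424    0.0639]
  [  0.1295    1.1292    0.1701    0.1665    0.0857    0.1672    0.1704    0.1191]
  [  0.0647    0.1656    1.1794    0.1429    0.1518    0.1688    0.1382    0.0909]
  [  0.1370    0.1243    0.1901    1.1637    0.1520    0.1589    0.1905    0.1571]
  [  0.1062    0.0626    0.1195    0.0987    1.0911    0.1493    0.1416    0.1263]
  [  0.0617    0.1092    0.0632    0.1193    0.1084    1.0727    0.0950    0.1025]
  [  0.0939    0.1348    0.1606    0.0795    0.0904    0.1507    1.1112    0.0650]
  [  0.1152    0.1012    0.1432    0.1593    0.0996    0.1410    0.1542    1.1253]
Total output x = L · d:
  x_0 = 1.1505·11 + 0.0870·31 + 0.0782·61 + 0.1352·86 + 0.1073·66 + 0.0875·95 + 0.1424·41 + 0.0639·50 = 56.1776
  x_1 = 0.1295·11 + 1.1292·31 + 0.1701·61 + 0.1665·86 + 0.0857·66 + 0.1672·95 + 0.1704·41 + 0.1191·50 = 95.6004
  x_2 = 0.0647·11 + 0.1656·31 + 1.1794·61 + 0.1429·86 + 0.1518·66 + 0.1688·95 + 0.1382·41 + 0.0909·50 = 126.3545
  x_3 = 0.1370·11 + 0.1243·31 + 0.1901·61 + 1.1637·86 + 0.1520·66 + 0.1589·95 + 0.1905·41 + 0.1571·50 = 157.8279
  x_4 = 0.1062·11 + 0.0626·31 + 0.1195·61 + 0.0987·86 + 1.0911·66 + 0.1493·95 + 0.1416·41 + 0.1263·50 = 117.1993
  x_5 = 0.0617·11 + 0.1092·31 + 0.0632·61 + 0.1193·86 + 0.1084·66 + 1.0727·95 + 0.0950·41 + 0.1025·50 = 136.2578
  x_6 = 0.0939·11 + 0.1348·31 + 0.1606·61 + 0.0795·86 + 0.0904·66 + 0.1507·95 + 1.1112·41 + 0.0650·50 = 90.9349
  x_7 = 0.1152·11 + 0.1012·31 + 0.1432·61 + 0.1593·86 + 0.0996·66 + 0.1410·95 + 0.1542·41 + 1.1253·50 = 109.4030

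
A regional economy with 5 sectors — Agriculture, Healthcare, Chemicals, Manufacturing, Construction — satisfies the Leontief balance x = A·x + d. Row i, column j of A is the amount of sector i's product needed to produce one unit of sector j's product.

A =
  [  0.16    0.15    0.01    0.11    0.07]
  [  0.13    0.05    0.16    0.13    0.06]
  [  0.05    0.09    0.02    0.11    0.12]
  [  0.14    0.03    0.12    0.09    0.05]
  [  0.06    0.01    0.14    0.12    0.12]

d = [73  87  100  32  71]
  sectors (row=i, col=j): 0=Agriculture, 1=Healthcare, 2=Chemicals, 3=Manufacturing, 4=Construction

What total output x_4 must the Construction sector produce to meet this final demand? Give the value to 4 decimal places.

127.6485

Form M = I − A:
  [  0.84   -0.15   -0.01   -0.11   -0.07]
  [ -0.13    0.95   -0.16   -0.13   -0.06]
  [ -0.05   -0.09    0.98   -0.11   -0.12]
  [ -0.14   -0.03   -0.12    0.91   -0.05]
  [ -0.06   -0.01   -0.14   -0.12    0.88]
Leontief inverse L = M⁻¹:
  [  1.2761    0.2188    0.0954    0.2157    0.1417]
  [  0.2368    1.1211    0.2344    0.2357    0.1406]
  [  0.1299    0.1319    1.0921    0.1902    0.1791]
  [  0.2290    0.0914    0.1778    1.1764    0.1155]
  [  0.1416    0.0611    0.2072    0.2081    1.1919]
Total output x = L · d:
  x_0 = 1.2761·73 + 0.2188·87 + 0.0954·100 + 0.2157·32 + 0.1417·71 = 138.6983
  x_1 = 0.2368·73 + 1.1211·87 + 0.2344·100 + 0.2357·32 + 0.1406·71 = 155.7924
  x_2 = 0.1299·73 + 0.1319·87 + 1.0921·100 + 0.1902·32 + 0.1791·71 = 148.9660
  x_3 = 0.2290·73 + 0.0914·87 + 0.1778·100 + 1.1764·32 + 0.1155·71 = 88.2966
  x_4 = 0.1416·73 + 0.0611·87 + 0.2072·100 + 0.2081·32 + 1.1919·71 = 127.6485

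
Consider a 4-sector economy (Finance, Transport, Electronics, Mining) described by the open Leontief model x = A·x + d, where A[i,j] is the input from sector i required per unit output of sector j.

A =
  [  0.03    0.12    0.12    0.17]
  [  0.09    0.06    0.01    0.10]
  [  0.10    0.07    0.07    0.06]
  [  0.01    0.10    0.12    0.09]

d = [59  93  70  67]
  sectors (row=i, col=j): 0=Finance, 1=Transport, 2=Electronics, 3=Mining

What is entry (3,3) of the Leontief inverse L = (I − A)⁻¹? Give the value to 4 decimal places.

Form M = I − A:
  [  0.97   -0.12   -0.12   -0.17]
  [ -0.09    0.94   -0.01   -0.10]
  [ -0.10   -0.07    0.93   -0.06]
  [ -0.01   -0.10   -0.12    0.91]
Leontief inverse L = M⁻¹:
  [  1.0668    0.1732    0.1691    0.2295]
  [  0.1077    1.0961    0.0442    0.1435]
  [  0.1254    0.1100    1.1066    0.1085]
  [  0.0401    0.1369    0.1526    1.1315]
Total output x = L · d:
  x_0 = 1.0668·59 + 0.1732·93 + 0.1691·70 + 0.2295·67 = 106.2616
  x_1 = 0.1077·59 + 1.0961·93 + 0.0442·70 + 0.1435·67 = 121.0064
  x_2 = 0.1254·59 + 0.1100·93 + 1.1066·70 + 0.1085·67 = 102.3569
  x_3 = 0.0401·59 + 0.1369·93 + 0.1526·70 + 1.1315·67 = 101.5891

L[3,3] = 1.1315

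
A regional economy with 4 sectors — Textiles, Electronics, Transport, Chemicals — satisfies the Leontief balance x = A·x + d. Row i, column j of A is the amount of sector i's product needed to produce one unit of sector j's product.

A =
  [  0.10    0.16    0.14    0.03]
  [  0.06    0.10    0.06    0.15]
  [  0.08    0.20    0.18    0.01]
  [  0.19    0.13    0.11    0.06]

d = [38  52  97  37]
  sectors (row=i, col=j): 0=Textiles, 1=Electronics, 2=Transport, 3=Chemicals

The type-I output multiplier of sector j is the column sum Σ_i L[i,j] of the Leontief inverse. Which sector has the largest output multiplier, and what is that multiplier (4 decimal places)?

Electronics (2.0419)

Form M = I − A:
  [  0.90   -0.16   -0.14   -0.03]
  [ -0.06    0.90   -0.06   -0.15]
  [ -0.08   -0.20    0.82   -0.01]
  [ -0.19   -0.13   -0.11    0.94]
Leontief inverse L = M⁻¹:
  [  1.1671    0.2706    0.2302    0.0829]
  [  0.1331    1.1934    0.1364    0.1961]
  [  0.1496    0.3206    1.2778    0.0695]
  [  0.2718    0.2573    0.2149    1.1158]
Total output x = L · d:
  x_0 = 1.1671·38 + 0.2706·52 + 0.2302·97 + 0.0829·37 = 83.8159
  x_1 = 0.1331·38 + 1.1934·52 + 0.1364·97 + 0.1961·37 = 87.5977
  x_2 = 0.1496·38 + 0.3206·52 + 1.2778·97 + 0.0695·37 = 148.8820
  x_3 = 0.2718·38 + 0.2573·52 + 0.2149·97 + 1.1158·37 = 85.8401
Output multipliers (column sums of L):
  Textiles: 1.7217
  Electronics: 2.0419
  Transport: 1.8593
  Chemicals: 1.4644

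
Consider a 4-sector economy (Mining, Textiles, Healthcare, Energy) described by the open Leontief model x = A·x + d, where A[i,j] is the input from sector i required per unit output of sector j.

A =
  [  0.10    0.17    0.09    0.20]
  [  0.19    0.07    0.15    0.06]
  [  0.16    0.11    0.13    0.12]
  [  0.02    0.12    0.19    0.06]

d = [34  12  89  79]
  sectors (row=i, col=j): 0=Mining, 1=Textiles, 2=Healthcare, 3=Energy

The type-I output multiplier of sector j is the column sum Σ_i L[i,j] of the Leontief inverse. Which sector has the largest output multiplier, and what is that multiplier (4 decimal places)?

Healthcare (2.0857)

Form M = I − A:
  [  0.90   -0.17   -0.09   -0.20]
  [ -0.19    0.93   -0.15   -0.06]
  [ -0.16   -0.11    0.87   -0.12]
  [ -0.02   -0.12   -0.19    0.94]
Leontief inverse L = M⁻¹:
  [  1.2233    0.2926    0.2447    0.3102]
  [  0.3029    1.1856    0.2740    0.1751]
  [  0.2800    0.2319    1.2700    0.2365]
  [  0.1213    0.2045    0.2969    1.1406]
Total output x = L · d:
  x_0 = 1.2233·34 + 0.2926·12 + 0.2447·89 + 0.3102·79 = 91.3889
  x_1 = 0.3029·34 + 1.1856·12 + 0.2740·89 + 0.1751·79 = 62.7455
  x_2 = 0.2800·34 + 0.2319·12 + 1.2700·89 + 0.2365·79 = 144.0197
  x_3 = 0.1213·34 + 0.2045·12 + 0.2969·89 + 1.1406·79 = 123.1074
Output multipliers (column sums of L):
  Mining: 1.9275
  Textiles: 1.9146
  Healthcare: 2.0857
  Energy: 1.8624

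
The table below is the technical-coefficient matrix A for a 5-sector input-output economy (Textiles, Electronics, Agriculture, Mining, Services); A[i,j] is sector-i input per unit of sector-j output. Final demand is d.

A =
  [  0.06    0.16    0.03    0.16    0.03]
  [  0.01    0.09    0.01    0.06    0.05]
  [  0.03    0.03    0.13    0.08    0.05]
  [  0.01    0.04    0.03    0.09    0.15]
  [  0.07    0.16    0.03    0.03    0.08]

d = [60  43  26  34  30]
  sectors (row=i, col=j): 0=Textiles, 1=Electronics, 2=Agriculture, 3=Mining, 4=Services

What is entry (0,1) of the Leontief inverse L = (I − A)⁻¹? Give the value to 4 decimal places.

L[0,1] = 0.2148

Form M = I − A:
  [  0.94   -0.16   -0.03   -0.16   -0.03]
  [ -0.01    0.91   -0.01   -0.06   -0.05]
  [ -0.03   -0.03    0.87   -0.08   -0.05]
  [ -0.01   -0.04   -0.03    0.91   -0.15]
  [ -0.07   -0.16   -0.03   -0.03    0.92]
Leontief inverse L = M⁻¹:
  [  1.0762    0.2148    0.0497    0.2105    0.0838]
  [  0.0190    1.1198    0.0189    0.0813    0.0758]
  [  0.0454    0.0667    1.1588    0.1171    0.0872]
  [  0.0286    0.0894    0.0472    1.1203    0.1910]
  [  0.0876    0.2162    0.0464    0.0705    1.1156]
Total output x = L · d:
  x_0 = 1.0762·60 + 0.2148·43 + 0.0497·26 + 0.2105·34 + 0.0838·30 = 84.7737
  x_1 = 0.0190·60 + 1.1198·43 + 0.0189·26 + 0.0813·34 + 0.0758·30 = 54.8227
  x_2 = 0.0454·60 + 0.0667·43 + 1.1588·26 + 0.1171·34 + 0.0872·30 = 42.3192
  x_3 = 0.0286·60 + 0.0894·43 + 0.0472·26 + 1.1203·34 + 0.1910·30 = 50.6085
  x_4 = 0.0876·60 + 0.2162·43 + 0.0464·26 + 0.0705·34 + 1.1156·30 = 51.6235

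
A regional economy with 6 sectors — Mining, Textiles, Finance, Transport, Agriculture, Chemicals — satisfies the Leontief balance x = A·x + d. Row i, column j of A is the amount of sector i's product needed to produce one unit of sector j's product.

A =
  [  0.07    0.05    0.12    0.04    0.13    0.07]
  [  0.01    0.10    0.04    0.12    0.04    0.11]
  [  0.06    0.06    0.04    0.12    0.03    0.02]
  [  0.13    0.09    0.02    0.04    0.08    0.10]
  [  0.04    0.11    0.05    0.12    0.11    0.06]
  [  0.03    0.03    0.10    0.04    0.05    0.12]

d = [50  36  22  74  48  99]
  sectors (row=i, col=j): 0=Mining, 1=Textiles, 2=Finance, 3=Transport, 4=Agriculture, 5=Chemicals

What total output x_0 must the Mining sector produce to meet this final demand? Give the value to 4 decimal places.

94.0559

Form M = I − A:
  [  0.93   -0.05   -0.12   -0.04   -0.13   -0.07]
  [ -0.01    0.90   -0.04   -0.12   -0.04   -0.11]
  [ -0.06   -0.06    0.96   -0.12   -0.03   -0.02]
  [ -0.13   -0.09   -0.02    0.96   -0.08   -0.10]
  [ -0.04   -0.11   -0.05   -0.12    0.89   -0.06]
  [ -0.03   -0.03   -0.10   -0.04   -0.05    0.88]
Leontief inverse L = M⁻¹:
  [  1.1155    0.1122    0.1702    0.1112    0.1911    0.1323]
  [  0.0515    1.1534    0.0810    0.1747    0.0877    0.1760]
  [  0.0986    0.1047    1.0728    0.1634    0.0738    0.0689]
  [  0.1721    0.1479    0.0756    1.1017    0.1428    0.1688]
  [  0.0895    0.1783    0.0975    0.1903    1.1726    0.1332]
  [  0.0639    0.0719    0.1394    0.0892    0.0910    1.1699]
Total output x = L · d:
  x_0 = 1.1155·50 + 0.1122·36 + 0.1702·22 + 0.1112·74 + 0.1911·48 + 0.1323·99 = 94.0559
  x_1 = 0.0515·50 + 1.1534·36 + 0.0810·22 + 0.1747·74 + 0.0877·48 + 0.1760·99 = 80.4412
  x_2 = 0.0986·50 + 0.1047·36 + 1.0728·22 + 0.1634·74 + 0.0738·48 + 0.0689·99 = 54.7524
  x_3 = 0.1721·50 + 0.1479·36 + 0.0756·22 + 1.1017·74 + 0.1428·48 + 0.1688·99 = 120.6812
  x_4 = 0.0895·50 + 0.1783·36 + 0.0975·22 + 0.1903·74 + 1.1726·48 + 0.1332·99 = 96.5942
  x_5 = 0.0639·50 + 0.0719·36 + 0.1394·22 + 0.0892·74 + 0.0910·48 + 1.1699·99 = 135.6444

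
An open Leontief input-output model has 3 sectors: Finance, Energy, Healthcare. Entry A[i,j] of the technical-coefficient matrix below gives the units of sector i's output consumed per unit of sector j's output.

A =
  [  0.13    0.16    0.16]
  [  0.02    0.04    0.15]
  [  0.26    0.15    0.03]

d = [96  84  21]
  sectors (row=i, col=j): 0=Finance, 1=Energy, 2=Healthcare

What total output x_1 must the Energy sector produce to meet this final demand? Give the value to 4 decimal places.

102.3304

Form M = I − A:
  [  0.87   -0.16   -0.16]
  [ -0.02    0.96   -0.15]
  [ -0.26   -0.15    0.97]
Leontief inverse L = M⁻¹:
  [  1.2266    0.2419    0.2397]
  [  0.0788    1.0830    0.1805]
  [  0.3410    0.2323    1.1231]
Total output x = L · d:
  x_0 = 1.2266·96 + 0.2419·84 + 0.2397·21 = 143.1106
  x_1 = 0.0788·96 + 1.0830·84 + 0.1805·21 = 102.3304
  x_2 = 0.3410·96 + 0.2323·84 + 1.1231·21 = 75.8333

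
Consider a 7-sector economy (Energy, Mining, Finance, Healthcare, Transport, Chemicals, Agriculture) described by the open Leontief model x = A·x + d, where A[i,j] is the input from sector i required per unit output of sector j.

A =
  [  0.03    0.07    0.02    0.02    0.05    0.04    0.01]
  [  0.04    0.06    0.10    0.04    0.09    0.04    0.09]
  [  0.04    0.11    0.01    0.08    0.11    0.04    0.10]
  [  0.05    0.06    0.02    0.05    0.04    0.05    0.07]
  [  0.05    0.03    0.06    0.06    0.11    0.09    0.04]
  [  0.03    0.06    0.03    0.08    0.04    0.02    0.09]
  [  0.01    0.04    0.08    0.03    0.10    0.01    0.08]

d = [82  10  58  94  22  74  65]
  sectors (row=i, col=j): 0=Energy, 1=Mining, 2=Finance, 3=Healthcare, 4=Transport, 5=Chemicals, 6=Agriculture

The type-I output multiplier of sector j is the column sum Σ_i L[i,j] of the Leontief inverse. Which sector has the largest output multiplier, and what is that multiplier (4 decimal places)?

Form M = I − A:
  [  0.97   -0.07   -0.02   -0.02   -0.05   -0.04   -0.01]
  [ -0.04    0.94   -0.10   -0.04   -0.09   -0.04   -0.09]
  [ -0.04   -0.11    0.99   -0.08   -0.11   -0.04   -0.10]
  [ -0.05   -0.06   -0.02    0.95   -0.04   -0.05   -0.07]
  [ -0.05   -0.03   -0.06   -0.06    0.89   -0.09   -0.04]
  [ -0.03   -0.06   -0.03   -0.08   -0.04    0.98   -0.09]
  [ -0.01   -0.04   -0.08   -0.03   -0.10   -0.01    0.92]
Leontief inverse L = M⁻¹:
  [  1.0450    0.0931    0.0411    0.0406    0.0818    0.0581    0.0373]
  [  0.0672    1.1059    0.1380    0.0802    0.1557    0.0734    0.1440]
  [  0.0690    0.1532    1.0548    0.1191    0.1759    0.0759    0.1545]
  [  0.0689    0.0913    0.0483    1.0767    0.0828    0.0721    0.1075]
  [  0.0767    0.0717    0.0923    0.0992    1.1665    0.1229    0.0882]
  [  0.0499    0.0924    0.0598    0.1074    0.0859    1.0434    0.1301]
  [  0.0314    0.0742    0.1104    0.0613    0.1534    0.0375    1.1216]
Total output x = L · d:
  x_0 = 1.0450·82 + 0.0931·10 + 0.0411·58 + 0.0406·94 + 0.0818·22 + 0.0581·74 + 0.0373·65 = 101.3381
  x_1 = 0.0672·82 + 1.1059·10 + 0.1380·58 + 0.0802·94 + 0.1557·22 + 0.0734·74 + 0.1440·65 = 50.3203
  x_2 = 0.0690·82 + 0.1532·10 + 1.0548·58 + 0.1191·94 + 0.1759·22 + 0.0759·74 + 0.1545·65 = 99.0953
  x_3 = 0.0689·82 + 0.0913·10 + 0.0483·58 + 1.0767·94 + 0.0828·22 + 0.0721·74 + 0.1075·65 = 124.7149
  x_4 = 0.0767·82 + 0.0717·10 + 0.0923·58 + 0.0992·94 + 1.1665·22 + 0.1229·74 + 0.0882·65 = 62.1776
  x_5 = 0.0499·82 + 0.0924·10 + 0.0598·58 + 0.1074·94 + 0.0859·22 + 1.0434·74 + 0.1301·65 = 106.1274
  x_6 = 0.0314·82 + 0.0742·10 + 0.1104·58 + 0.0613·94 + 0.1534·22 + 0.0375·74 + 1.1216·65 = 94.5373
Output multipliers (column sums of L):
  Energy: 1.4080
  Mining: 1.6818
  Finance: 1.5447
  Healthcare: 1.5845
  Transport: 1.9019
  Chemicals: 1.4833
  Agriculture: 1.7830

Transport (1.9019)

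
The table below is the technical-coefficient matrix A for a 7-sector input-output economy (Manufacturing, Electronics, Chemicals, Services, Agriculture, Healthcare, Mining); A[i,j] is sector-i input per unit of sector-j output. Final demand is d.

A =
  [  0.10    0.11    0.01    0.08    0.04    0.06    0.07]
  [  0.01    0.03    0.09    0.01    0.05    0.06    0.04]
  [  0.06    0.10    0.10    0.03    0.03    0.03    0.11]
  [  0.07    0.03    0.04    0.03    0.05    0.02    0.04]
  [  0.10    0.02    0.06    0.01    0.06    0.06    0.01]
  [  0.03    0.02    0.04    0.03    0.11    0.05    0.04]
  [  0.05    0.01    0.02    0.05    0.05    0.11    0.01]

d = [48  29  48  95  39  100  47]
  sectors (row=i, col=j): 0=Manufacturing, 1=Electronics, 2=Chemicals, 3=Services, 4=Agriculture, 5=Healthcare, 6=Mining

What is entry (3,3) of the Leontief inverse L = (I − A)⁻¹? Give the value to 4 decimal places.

Form M = I − A:
  [  0.90   -0.11   -0.01   -0.08   -0.04   -0.06   -0.07]
  [ -0.01    0.97   -0.09   -0.01   -0.05   -0.06   -0.04]
  [ -0.06   -0.10    0.90   -0.03   -0.03   -0.03   -0.11]
  [ -0.07   -0.03   -0.04    0.97   -0.05   -0.02   -0.04]
  [ -0.10   -0.02   -0.06   -0.01    0.94   -0.06   -0.01]
  [ -0.03   -0.02   -0.04   -0.03   -0.11    0.95   -0.04]
  [ -0.05   -0.01   -0.02   -0.05   -0.05   -0.11    0.99]
Leontief inverse L = M⁻¹:
  [  1.1418    0.1421    0.0437    0.1061    0.0804    0.1014    0.1005]
  [  0.0361    1.0518    0.1169    0.0241    0.0758    0.0850    0.0632]
  [  0.0997    0.1348    1.1391    0.0553    0.0669    0.0730    0.1449]
  [  0.0991    0.0530    0.0612    1.0468    0.0732    0.0452    0.0608]
  [  0.1345    0.0496    0.0851    0.0301    1.0888    0.0880    0.0367]
  [  0.0630    0.0410    0.0653    0.0455    0.1387    1.0779    0.0602]
  [  0.0788    0.0303    0.0410    0.0662    0.0803    0.1340    1.0304]
Total output x = L · d:
  x_0 = 1.1418·48 + 0.1421·29 + 0.0437·48 + 0.1061·95 + 0.0804·39 + 0.1014·100 + 0.1005·47 = 89.1055
  x_1 = 0.0361·48 + 1.0518·29 + 0.1169·48 + 0.0241·95 + 0.0758·39 + 0.0850·100 + 0.0632·47 = 54.5656
  x_2 = 0.0997·48 + 0.1348·29 + 1.1391·48 + 0.0553·95 + 0.0669·39 + 0.0730·100 + 0.1449·47 = 85.3355
  x_3 = 0.0991·48 + 0.0530·29 + 0.0612·48 + 1.0468·95 + 0.0732·39 + 0.0452·100 + 0.0608·47 = 118.9153
  x_4 = 0.1345·48 + 0.0496·29 + 0.0851·48 + 0.0301·95 + 1.0888·39 + 0.0880·100 + 0.0367·47 = 67.8215
  x_5 = 0.0630·48 + 0.0410·29 + 0.0653·48 + 0.0455·95 + 0.1387·39 + 1.0779·100 + 0.0602·47 = 127.7058
  x_6 = 0.0788·48 + 0.0303·29 + 0.0410·48 + 0.0662·95 + 0.0803·39 + 0.1340·100 + 1.0304·47 = 77.8708

L[3,3] = 1.0468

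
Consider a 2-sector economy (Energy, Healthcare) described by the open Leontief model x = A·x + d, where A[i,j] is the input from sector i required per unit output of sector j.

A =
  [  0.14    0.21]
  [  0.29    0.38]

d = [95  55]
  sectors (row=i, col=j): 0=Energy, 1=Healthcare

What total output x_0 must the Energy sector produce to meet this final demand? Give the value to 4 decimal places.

Form M = I − A:
  [  0.86   -0.21]
  [ -0.29    0.62]
Leontief inverse L = M⁻¹:
  [  1.3127    0.4446]
  [  0.6140    1.8209]
Total output x = L · d:
  x_0 = 1.3127·95 + 0.4446·55 = 149.1637
  x_1 = 0.6140·95 + 1.8209·55 = 158.4798

149.1637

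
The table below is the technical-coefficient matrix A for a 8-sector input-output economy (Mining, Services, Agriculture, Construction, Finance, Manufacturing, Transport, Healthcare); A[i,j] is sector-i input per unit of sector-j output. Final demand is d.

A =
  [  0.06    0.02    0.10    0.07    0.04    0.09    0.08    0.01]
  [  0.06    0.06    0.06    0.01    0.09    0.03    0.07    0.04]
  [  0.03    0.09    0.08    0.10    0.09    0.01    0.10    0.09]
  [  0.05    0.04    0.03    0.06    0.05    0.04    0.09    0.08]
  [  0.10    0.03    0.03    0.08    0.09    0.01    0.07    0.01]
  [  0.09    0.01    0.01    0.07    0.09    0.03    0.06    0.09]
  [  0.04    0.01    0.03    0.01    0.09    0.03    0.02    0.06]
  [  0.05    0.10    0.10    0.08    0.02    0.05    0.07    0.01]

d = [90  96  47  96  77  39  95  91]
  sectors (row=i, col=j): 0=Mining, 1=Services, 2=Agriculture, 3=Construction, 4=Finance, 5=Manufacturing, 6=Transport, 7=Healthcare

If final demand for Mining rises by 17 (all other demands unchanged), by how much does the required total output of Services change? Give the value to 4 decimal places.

1.7956

Form M = I − A:
  [  0.94   -0.02   -0.10   -0.07   -0.04   -0.09   -0.08   -0.01]
  [ -0.06    0.94   -0.06   -0.01   -0.09   -0.03   -0.07   -0.04]
  [ -0.03   -0.09    0.92   -0.10   -0.09   -0.01   -0.10   -0.09]
  [ -0.05   -0.04   -0.03    0.94   -0.05   -0.04   -0.09   -0.08]
  [ -0.10   -0.03   -0.03   -0.08    0.91   -0.01   -0.07   -0.01]
  [ -0.09   -0.01   -0.01   -0.07   -0.09    0.97   -0.06   -0.09]
  [ -0.04   -0.01   -0.03   -0.01   -0.09   -0.03    0.98   -0.06]
  [ -0.05   -0.10   -0.10   -0.08   -0.02   -0.05   -0.07    0.99]
Leontief inverse L = M⁻¹:
  [  1.1096    0.0546    0.1435    0.1223    0.1019    0.1194    0.1390    0.0567]
  [  0.1056    1.0924    0.1017    0.0543    0.1448    0.0559    0.1210    0.0727]
  [  0.0903    0.1400    1.1377    0.1602    0.1637    0.0452    0.1726    0.1392]
  [  0.0955    0.0738    0.0725    1.1047    0.1027    0.0688    0.1417    0.1157]
  [  0.1451    0.0577    0.0698    0.1238    1.1415    0.0388    0.1214    0.0426]
  [  0.1390    0.0434    0.0551    0.1195    0.1415    1.0620    0.1149    0.1228]
  [  0.0737    0.0335    0.0595    0.0446    0.1260    0.0485    1.0567    0.0808]
  [  0.0987    0.1389    0.1467    0.1288    0.0837    0.0797    0.1311    1.0565]
Total output x = L · d:
  x_0 = 1.1096·90 + 0.0546·96 + 0.1435·47 + 0.1223·96 + 0.1019·77 + 0.1194·39 + 0.1390·95 + 0.0567·91 = 154.4537
  x_1 = 0.1056·90 + 1.0924·96 + 0.1017·47 + 0.0543·96 + 0.1448·77 + 0.0559·39 + 0.1210·95 + 0.0727·91 = 155.7937
  x_2 = 0.0903·90 + 0.1400·96 + 1.1377·47 + 0.1602·96 + 0.1637·77 + 0.0452·39 + 0.1726·95 + 0.1392·91 = 133.8530
  x_3 = 0.0955·90 + 0.0738·96 + 0.0725·47 + 1.1047·96 + 0.1027·77 + 0.0688·39 + 0.1417·95 + 0.1157·91 = 159.7233
  x_4 = 0.1451·90 + 0.0577·96 + 0.0698·47 + 0.1238·96 + 1.1415·77 + 0.0388·39 + 0.1214·95 + 0.0426·91 = 138.5713
  x_5 = 0.1390·90 + 0.0434·96 + 0.0551·47 + 0.1195·96 + 0.1415·77 + 1.0620·39 + 0.1149·95 + 0.1228·91 = 105.1471
  x_6 = 0.0737·90 + 0.0335·96 + 0.0595·47 + 0.0446·96 + 0.1260·77 + 0.0485·39 + 1.0567·95 + 0.0808·91 = 136.2781
  x_7 = 0.0987·90 + 0.1389·96 + 0.1467·47 + 0.1288·96 + 0.0837·77 + 0.0797·39 + 0.1311·95 + 1.0565·91 = 159.6298
Δx_1 = L[1,0] · Δd_0 = 0.1056 · 17 = 1.7956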